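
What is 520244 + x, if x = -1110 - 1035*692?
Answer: -197086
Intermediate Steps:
x = -717330 (x = -1110 - 716220 = -717330)
520244 + x = 520244 - 717330 = -197086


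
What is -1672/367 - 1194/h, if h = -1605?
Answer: -748454/196345 ≈ -3.8119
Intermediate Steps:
-1672/367 - 1194/h = -1672/367 - 1194/(-1605) = -1672*1/367 - 1194*(-1/1605) = -1672/367 + 398/535 = -748454/196345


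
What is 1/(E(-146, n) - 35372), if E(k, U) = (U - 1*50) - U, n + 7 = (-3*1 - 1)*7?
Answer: -1/35422 ≈ -2.8231e-5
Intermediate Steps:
n = -35 (n = -7 + (-3*1 - 1)*7 = -7 + (-3 - 1)*7 = -7 - 4*7 = -7 - 28 = -35)
E(k, U) = -50 (E(k, U) = (U - 50) - U = (-50 + U) - U = -50)
1/(E(-146, n) - 35372) = 1/(-50 - 35372) = 1/(-35422) = -1/35422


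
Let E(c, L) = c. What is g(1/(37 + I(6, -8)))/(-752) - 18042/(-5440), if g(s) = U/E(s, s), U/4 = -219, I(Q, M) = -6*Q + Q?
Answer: 1466427/127840 ≈ 11.471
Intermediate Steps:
I(Q, M) = -5*Q
U = -876 (U = 4*(-219) = -876)
g(s) = -876/s
g(1/(37 + I(6, -8)))/(-752) - 18042/(-5440) = -876/(1/(37 - 5*6))/(-752) - 18042/(-5440) = -876/(1/(37 - 30))*(-1/752) - 18042*(-1/5440) = -876/(1/7)*(-1/752) + 9021/2720 = -876/⅐*(-1/752) + 9021/2720 = -876*7*(-1/752) + 9021/2720 = -6132*(-1/752) + 9021/2720 = 1533/188 + 9021/2720 = 1466427/127840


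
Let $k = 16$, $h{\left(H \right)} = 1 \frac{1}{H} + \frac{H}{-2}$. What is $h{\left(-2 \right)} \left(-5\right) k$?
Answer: $-40$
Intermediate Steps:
$h{\left(H \right)} = \frac{1}{H} - \frac{H}{2}$ ($h{\left(H \right)} = \frac{1}{H} + H \left(- \frac{1}{2}\right) = \frac{1}{H} - \frac{H}{2}$)
$h{\left(-2 \right)} \left(-5\right) k = \left(\frac{1}{-2} - -1\right) \left(-5\right) 16 = \left(- \frac{1}{2} + 1\right) \left(-5\right) 16 = \frac{1}{2} \left(-5\right) 16 = \left(- \frac{5}{2}\right) 16 = -40$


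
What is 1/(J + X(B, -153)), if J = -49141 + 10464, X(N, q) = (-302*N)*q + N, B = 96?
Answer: 1/4397195 ≈ 2.2742e-7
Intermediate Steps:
X(N, q) = N - 302*N*q (X(N, q) = -302*N*q + N = N - 302*N*q)
J = -38677
1/(J + X(B, -153)) = 1/(-38677 + 96*(1 - 302*(-153))) = 1/(-38677 + 96*(1 + 46206)) = 1/(-38677 + 96*46207) = 1/(-38677 + 4435872) = 1/4397195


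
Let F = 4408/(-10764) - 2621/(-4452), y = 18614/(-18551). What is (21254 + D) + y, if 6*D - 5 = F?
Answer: 726709158938123/34191867528 ≈ 21254.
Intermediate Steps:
y = -18614/18551 (y = 18614*(-1/18551) = -18614/18551 ≈ -1.0034)
F = 715669/3993444 (F = 4408*(-1/10764) - 2621*(-1/4452) = -1102/2691 + 2621/4452 = 715669/3993444 ≈ 0.17921)
D = 20682889/23960664 (D = ⅚ + (⅙)*(715669/3993444) = ⅚ + 715669/23960664 = 20682889/23960664 ≈ 0.86320)
(21254 + D) + y = (21254 + 20682889/23960664) - 18614/18551 = 509280635545/23960664 - 18614/18551 = 726709158938123/34191867528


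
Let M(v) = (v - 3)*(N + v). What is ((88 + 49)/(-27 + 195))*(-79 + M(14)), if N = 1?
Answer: 5891/84 ≈ 70.131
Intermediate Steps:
M(v) = (1 + v)*(-3 + v) (M(v) = (v - 3)*(1 + v) = (-3 + v)*(1 + v) = (1 + v)*(-3 + v))
((88 + 49)/(-27 + 195))*(-79 + M(14)) = ((88 + 49)/(-27 + 195))*(-79 + (-3 + 14² - 2*14)) = (137/168)*(-79 + (-3 + 196 - 28)) = (137*(1/168))*(-79 + 165) = (137/168)*86 = 5891/84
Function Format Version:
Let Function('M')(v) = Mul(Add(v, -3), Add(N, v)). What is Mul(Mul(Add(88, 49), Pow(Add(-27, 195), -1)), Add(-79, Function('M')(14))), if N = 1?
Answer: Rational(5891, 84) ≈ 70.131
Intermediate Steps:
Function('M')(v) = Mul(Add(1, v), Add(-3, v)) (Function('M')(v) = Mul(Add(v, -3), Add(1, v)) = Mul(Add(-3, v), Add(1, v)) = Mul(Add(1, v), Add(-3, v)))
Mul(Mul(Add(88, 49), Pow(Add(-27, 195), -1)), Add(-79, Function('M')(14))) = Mul(Mul(Add(88, 49), Pow(Add(-27, 195), -1)), Add(-79, Add(-3, Pow(14, 2), Mul(-2, 14)))) = Mul(Mul(137, Pow(168, -1)), Add(-79, Add(-3, 196, -28))) = Mul(Mul(137, Rational(1, 168)), Add(-79, 165)) = Mul(Rational(137, 168), 86) = Rational(5891, 84)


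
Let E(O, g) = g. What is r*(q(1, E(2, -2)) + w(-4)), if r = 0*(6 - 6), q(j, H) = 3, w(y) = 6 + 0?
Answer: 0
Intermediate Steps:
w(y) = 6
r = 0 (r = 0*0 = 0)
r*(q(1, E(2, -2)) + w(-4)) = 0*(3 + 6) = 0*9 = 0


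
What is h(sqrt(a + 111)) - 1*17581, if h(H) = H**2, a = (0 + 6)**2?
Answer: -17434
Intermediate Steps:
a = 36 (a = 6**2 = 36)
h(sqrt(a + 111)) - 1*17581 = (sqrt(36 + 111))**2 - 1*17581 = (sqrt(147))**2 - 17581 = (7*sqrt(3))**2 - 17581 = 147 - 17581 = -17434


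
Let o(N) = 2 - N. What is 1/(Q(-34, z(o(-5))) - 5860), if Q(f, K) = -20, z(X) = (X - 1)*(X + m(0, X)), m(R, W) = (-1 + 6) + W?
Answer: -1/5880 ≈ -0.00017007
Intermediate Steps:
m(R, W) = 5 + W
z(X) = (-1 + X)*(5 + 2*X) (z(X) = (X - 1)*(X + (5 + X)) = (-1 + X)*(5 + 2*X))
1/(Q(-34, z(o(-5))) - 5860) = 1/(-20 - 5860) = 1/(-5880) = -1/5880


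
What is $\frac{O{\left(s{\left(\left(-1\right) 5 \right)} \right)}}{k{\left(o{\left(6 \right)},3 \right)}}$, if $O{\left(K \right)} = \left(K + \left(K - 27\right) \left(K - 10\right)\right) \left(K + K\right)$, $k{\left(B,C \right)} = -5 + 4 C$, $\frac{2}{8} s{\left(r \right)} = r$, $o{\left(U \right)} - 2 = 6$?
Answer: $- \frac{55600}{7} \approx -7942.9$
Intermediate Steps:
$o{\left(U \right)} = 8$ ($o{\left(U \right)} = 2 + 6 = 8$)
$s{\left(r \right)} = 4 r$
$O{\left(K \right)} = 2 K \left(K + \left(-27 + K\right) \left(-10 + K\right)\right)$ ($O{\left(K \right)} = \left(K + \left(-27 + K\right) \left(-10 + K\right)\right) 2 K = 2 K \left(K + \left(-27 + K\right) \left(-10 + K\right)\right)$)
$\frac{O{\left(s{\left(\left(-1\right) 5 \right)} \right)}}{k{\left(o{\left(6 \right)},3 \right)}} = \frac{2 \cdot 4 \left(\left(-1\right) 5\right) \left(270 + \left(4 \left(\left(-1\right) 5\right)\right)^{2} - 36 \cdot 4 \left(\left(-1\right) 5\right)\right)}{-5 + 4 \cdot 3} = \frac{2 \cdot 4 \left(-5\right) \left(270 + \left(4 \left(-5\right)\right)^{2} - 36 \cdot 4 \left(-5\right)\right)}{-5 + 12} = \frac{2 \left(-20\right) \left(270 + \left(-20\right)^{2} - -720\right)}{7} = 2 \left(-20\right) \left(270 + 400 + 720\right) \frac{1}{7} = 2 \left(-20\right) 1390 \cdot \frac{1}{7} = \left(-55600\right) \frac{1}{7} = - \frac{55600}{7}$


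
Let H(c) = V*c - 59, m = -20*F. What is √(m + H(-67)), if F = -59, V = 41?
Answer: I*√1626 ≈ 40.324*I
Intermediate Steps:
m = 1180 (m = -20*(-59) = 1180)
H(c) = -59 + 41*c (H(c) = 41*c - 59 = -59 + 41*c)
√(m + H(-67)) = √(1180 + (-59 + 41*(-67))) = √(1180 + (-59 - 2747)) = √(1180 - 2806) = √(-1626) = I*√1626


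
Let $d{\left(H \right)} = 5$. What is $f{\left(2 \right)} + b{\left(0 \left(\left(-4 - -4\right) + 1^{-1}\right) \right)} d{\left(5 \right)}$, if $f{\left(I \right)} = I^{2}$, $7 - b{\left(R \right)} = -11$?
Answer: $94$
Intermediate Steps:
$b{\left(R \right)} = 18$ ($b{\left(R \right)} = 7 - -11 = 7 + 11 = 18$)
$f{\left(2 \right)} + b{\left(0 \left(\left(-4 - -4\right) + 1^{-1}\right) \right)} d{\left(5 \right)} = 2^{2} + 18 \cdot 5 = 4 + 90 = 94$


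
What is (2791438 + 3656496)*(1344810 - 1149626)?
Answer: 1258533549856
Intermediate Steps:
(2791438 + 3656496)*(1344810 - 1149626) = 6447934*195184 = 1258533549856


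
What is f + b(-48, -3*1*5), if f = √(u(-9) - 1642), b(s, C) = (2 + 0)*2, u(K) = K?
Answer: 4 + I*√1651 ≈ 4.0 + 40.633*I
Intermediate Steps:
b(s, C) = 4 (b(s, C) = 2*2 = 4)
f = I*√1651 (f = √(-9 - 1642) = √(-1651) = I*√1651 ≈ 40.633*I)
f + b(-48, -3*1*5) = I*√1651 + 4 = 4 + I*√1651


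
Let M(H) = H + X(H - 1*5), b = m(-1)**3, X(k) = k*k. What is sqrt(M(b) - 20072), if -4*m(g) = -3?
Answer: I*sqrt(82127335)/64 ≈ 141.6*I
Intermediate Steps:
m(g) = 3/4 (m(g) = -1/4*(-3) = 3/4)
X(k) = k**2
b = 27/64 (b = (3/4)**3 = 27/64 ≈ 0.42188)
M(H) = H + (-5 + H)**2 (M(H) = H + (H - 1*5)**2 = H + (H - 5)**2 = H + (-5 + H)**2)
sqrt(M(b) - 20072) = sqrt((27/64 + (-5 + 27/64)**2) - 20072) = sqrt((27/64 + (-293/64)**2) - 20072) = sqrt((27/64 + 85849/4096) - 20072) = sqrt(87577/4096 - 20072) = sqrt(-82127335/4096) = I*sqrt(82127335)/64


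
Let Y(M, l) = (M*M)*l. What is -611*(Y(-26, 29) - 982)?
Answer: -11378042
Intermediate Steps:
Y(M, l) = l*M² (Y(M, l) = M²*l = l*M²)
-611*(Y(-26, 29) - 982) = -611*(29*(-26)² - 982) = -611*(29*676 - 982) = -611*(19604 - 982) = -611*18622 = -11378042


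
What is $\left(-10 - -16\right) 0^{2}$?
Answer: $0$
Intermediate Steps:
$\left(-10 - -16\right) 0^{2} = \left(-10 + 16\right) 0 = 6 \cdot 0 = 0$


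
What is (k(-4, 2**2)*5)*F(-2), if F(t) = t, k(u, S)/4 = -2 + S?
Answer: -80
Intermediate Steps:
k(u, S) = -8 + 4*S (k(u, S) = 4*(-2 + S) = -8 + 4*S)
(k(-4, 2**2)*5)*F(-2) = ((-8 + 4*2**2)*5)*(-2) = ((-8 + 4*4)*5)*(-2) = ((-8 + 16)*5)*(-2) = (8*5)*(-2) = 40*(-2) = -80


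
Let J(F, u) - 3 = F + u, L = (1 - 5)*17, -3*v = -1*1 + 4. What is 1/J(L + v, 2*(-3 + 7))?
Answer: -1/58 ≈ -0.017241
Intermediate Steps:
v = -1 (v = -(-1*1 + 4)/3 = -(-1 + 4)/3 = -1/3*3 = -1)
L = -68 (L = -4*17 = -68)
J(F, u) = 3 + F + u (J(F, u) = 3 + (F + u) = 3 + F + u)
1/J(L + v, 2*(-3 + 7)) = 1/(3 + (-68 - 1) + 2*(-3 + 7)) = 1/(3 - 69 + 2*4) = 1/(3 - 69 + 8) = 1/(-58) = -1/58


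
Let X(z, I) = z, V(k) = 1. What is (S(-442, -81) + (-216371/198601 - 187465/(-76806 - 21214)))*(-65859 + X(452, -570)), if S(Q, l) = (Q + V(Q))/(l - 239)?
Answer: -3449450972641079/23959224640 ≈ -1.4397e+5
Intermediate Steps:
S(Q, l) = (1 + Q)/(-239 + l) (S(Q, l) = (Q + 1)/(l - 239) = (1 + Q)/(-239 + l))
(S(-442, -81) + (-216371/198601 - 187465/(-76806 - 21214)))*(-65859 + X(452, -570)) = ((1 - 442)/(-239 - 81) + (-216371/198601 - 187465/(-76806 - 21214)))*(-65859 + 452) = (-441/(-320) + (-216371*1/198601 - 187465/(-98020)))*(-65407) = (-1/320*(-441) + (-216371/198601 - 187465*(-1/98020)))*(-65407) = (441/320 + (-216371/198601 + 37493/19604))*(-65407) = (441/320 + 246493093/299490308)*(-65407) = (52738253897/23959224640)*(-65407) = -3449450972641079/23959224640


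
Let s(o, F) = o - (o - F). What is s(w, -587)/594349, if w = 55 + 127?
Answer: -587/594349 ≈ -0.00098764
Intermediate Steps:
w = 182
s(o, F) = F (s(o, F) = o + (F - o) = F)
s(w, -587)/594349 = -587/594349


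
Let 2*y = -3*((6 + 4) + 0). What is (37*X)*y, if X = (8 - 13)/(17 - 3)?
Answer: 2775/14 ≈ 198.21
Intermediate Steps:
X = -5/14 ≈ -0.35714
y = -15 (y = (-3*((6 + 4) + 0))/2 = (-3*(10 + 0))/2 = (-3*10)/2 = (½)*(-30) = -15)
(37*X)*y = (37*(-5/14))*(-15) = -185/14*(-15) = 2775/14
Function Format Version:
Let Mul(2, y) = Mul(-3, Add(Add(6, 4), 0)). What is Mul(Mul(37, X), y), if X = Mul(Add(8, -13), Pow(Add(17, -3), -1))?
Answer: Rational(2775, 14) ≈ 198.21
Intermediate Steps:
X = Rational(-5, 14) (X = Mul(-5, Pow(14, -1)) = Mul(-5, Rational(1, 14)) = Rational(-5, 14) ≈ -0.35714)
y = -15 (y = Mul(Rational(1, 2), Mul(-3, Add(Add(6, 4), 0))) = Mul(Rational(1, 2), Mul(-3, Add(10, 0))) = Mul(Rational(1, 2), Mul(-3, 10)) = Mul(Rational(1, 2), -30) = -15)
Mul(Mul(37, X), y) = Mul(Mul(37, Rational(-5, 14)), -15) = Mul(Rational(-185, 14), -15) = Rational(2775, 14)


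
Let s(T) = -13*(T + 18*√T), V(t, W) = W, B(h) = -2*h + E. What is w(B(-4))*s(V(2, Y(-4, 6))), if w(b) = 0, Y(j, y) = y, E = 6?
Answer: 0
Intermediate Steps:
B(h) = 6 - 2*h (B(h) = -2*h + 6 = 6 - 2*h)
s(T) = -234*√T - 13*T
w(B(-4))*s(V(2, Y(-4, 6))) = 0*(-234*√6 - 13*6) = 0*(-234*√6 - 78) = 0*(-78 - 234*√6) = 0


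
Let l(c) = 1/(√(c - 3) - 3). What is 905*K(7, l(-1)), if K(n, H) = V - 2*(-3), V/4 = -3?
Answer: -5430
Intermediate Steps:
V = -12 (V = 4*(-3) = -12)
l(c) = 1/(-3 + √(-3 + c)) (l(c) = 1/(√(-3 + c) - 3) = 1/(-3 + √(-3 + c)))
K(n, H) = -6 (K(n, H) = -12 - 2*(-3) = -12 + 6 = -6)
905*K(7, l(-1)) = 905*(-6) = -5430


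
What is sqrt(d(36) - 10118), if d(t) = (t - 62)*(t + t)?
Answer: I*sqrt(11990) ≈ 109.5*I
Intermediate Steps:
d(t) = 2*t*(-62 + t) (d(t) = (-62 + t)*(2*t) = 2*t*(-62 + t))
sqrt(d(36) - 10118) = sqrt(2*36*(-62 + 36) - 10118) = sqrt(2*36*(-26) - 10118) = sqrt(-1872 - 10118) = sqrt(-11990) = I*sqrt(11990)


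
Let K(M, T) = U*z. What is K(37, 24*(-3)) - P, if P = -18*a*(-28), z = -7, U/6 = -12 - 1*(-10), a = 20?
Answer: -9996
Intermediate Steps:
U = -12 (U = 6*(-12 - 1*(-10)) = 6*(-12 + 10) = 6*(-2) = -12)
K(M, T) = 84 (K(M, T) = -12*(-7) = 84)
P = 10080 (P = -18*20*(-28) = -360*(-28) = 10080)
K(37, 24*(-3)) - P = 84 - 1*10080 = 84 - 10080 = -9996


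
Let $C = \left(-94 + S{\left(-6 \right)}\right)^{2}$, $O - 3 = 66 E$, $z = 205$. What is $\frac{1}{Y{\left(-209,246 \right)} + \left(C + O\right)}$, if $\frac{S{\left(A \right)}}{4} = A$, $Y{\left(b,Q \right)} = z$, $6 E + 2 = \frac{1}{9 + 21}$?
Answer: $\frac{30}{423311} \approx 7.087 \cdot 10^{-5}$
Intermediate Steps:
$E = - \frac{59}{180}$ ($E = - \frac{1}{3} + \frac{1}{6 \left(9 + 21\right)} = - \frac{1}{3} + \frac{1}{6 \cdot 30} = - \frac{1}{3} + \frac{1}{6} \cdot \frac{1}{30} = - \frac{1}{3} + \frac{1}{180} = - \frac{59}{180} \approx -0.32778$)
$Y{\left(b,Q \right)} = 205$
$S{\left(A \right)} = 4 A$
$O = - \frac{559}{30}$ ($O = 3 + 66 \left(- \frac{59}{180}\right) = 3 - \frac{649}{30} = - \frac{559}{30} \approx -18.633$)
$C = 13924$ ($C = \left(-94 + 4 \left(-6\right)\right)^{2} = \left(-94 - 24\right)^{2} = \left(-118\right)^{2} = 13924$)
$\frac{1}{Y{\left(-209,246 \right)} + \left(C + O\right)} = \frac{1}{205 + \left(13924 - \frac{559}{30}\right)} = \frac{1}{205 + \frac{417161}{30}} = \frac{1}{\frac{423311}{30}} = \frac{30}{423311}$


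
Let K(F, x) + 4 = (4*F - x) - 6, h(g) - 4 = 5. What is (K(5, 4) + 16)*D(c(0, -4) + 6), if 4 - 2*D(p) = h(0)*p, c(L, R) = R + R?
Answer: 242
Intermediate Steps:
h(g) = 9 (h(g) = 4 + 5 = 9)
c(L, R) = 2*R
K(F, x) = -10 - x + 4*F (K(F, x) = -4 + ((4*F - x) - 6) = -4 + ((-x + 4*F) - 6) = -4 + (-6 - x + 4*F) = -10 - x + 4*F)
D(p) = 2 - 9*p/2
(K(5, 4) + 16)*D(c(0, -4) + 6) = ((-10 - 1*4 + 4*5) + 16)*(2 - 9*(2*(-4) + 6)/2) = ((-10 - 4 + 20) + 16)*(2 - 9*(-8 + 6)/2) = (6 + 16)*(2 - 9/2*(-2)) = 22*(2 + 9) = 22*11 = 242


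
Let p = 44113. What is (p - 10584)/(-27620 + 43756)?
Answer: 33529/16136 ≈ 2.0779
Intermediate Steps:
(p - 10584)/(-27620 + 43756) = (44113 - 10584)/(-27620 + 43756) = 33529/16136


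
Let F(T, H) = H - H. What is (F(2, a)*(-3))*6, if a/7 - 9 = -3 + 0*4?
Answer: 0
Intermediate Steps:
a = 42 (a = 63 + 7*(-3 + 0*4) = 63 + 7*(-3 + 0) = 63 + 7*(-3) = 63 - 21 = 42)
F(T, H) = 0
(F(2, a)*(-3))*6 = (0*(-3))*6 = 0*6 = 0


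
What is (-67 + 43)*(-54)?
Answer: 1296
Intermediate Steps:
(-67 + 43)*(-54) = -24*(-54) = 1296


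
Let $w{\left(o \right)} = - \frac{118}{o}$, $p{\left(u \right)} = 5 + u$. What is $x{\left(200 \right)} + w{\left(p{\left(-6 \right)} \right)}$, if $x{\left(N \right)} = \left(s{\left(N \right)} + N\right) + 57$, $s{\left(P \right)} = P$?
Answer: $575$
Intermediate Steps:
$x{\left(N \right)} = 57 + 2 N$ ($x{\left(N \right)} = \left(N + N\right) + 57 = 2 N + 57 = 57 + 2 N$)
$x{\left(200 \right)} + w{\left(p{\left(-6 \right)} \right)} = \left(57 + 2 \cdot 200\right) - \frac{118}{5 - 6} = \left(57 + 400\right) - \frac{118}{-1} = 457 - -118 = 457 + 118 = 575$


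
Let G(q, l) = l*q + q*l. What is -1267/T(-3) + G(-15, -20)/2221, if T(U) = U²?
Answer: -2808607/19989 ≈ -140.51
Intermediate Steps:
G(q, l) = 2*l*q (G(q, l) = l*q + l*q = 2*l*q)
-1267/T(-3) + G(-15, -20)/2221 = -1267/((-3)²) + (2*(-20)*(-15))/2221 = -1267/9 + 600*(1/2221) = -1267*⅑ + 600/2221 = -1267/9 + 600/2221 = -2808607/19989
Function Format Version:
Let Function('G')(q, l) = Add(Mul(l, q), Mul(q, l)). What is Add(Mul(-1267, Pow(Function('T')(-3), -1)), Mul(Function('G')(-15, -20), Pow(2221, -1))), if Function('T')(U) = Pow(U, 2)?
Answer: Rational(-2808607, 19989) ≈ -140.51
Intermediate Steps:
Function('G')(q, l) = Mul(2, l, q) (Function('G')(q, l) = Add(Mul(l, q), Mul(l, q)) = Mul(2, l, q))
Add(Mul(-1267, Pow(Function('T')(-3), -1)), Mul(Function('G')(-15, -20), Pow(2221, -1))) = Add(Mul(-1267, Pow(Pow(-3, 2), -1)), Mul(Mul(2, -20, -15), Pow(2221, -1))) = Add(Mul(-1267, Pow(9, -1)), Mul(600, Rational(1, 2221))) = Add(Mul(-1267, Rational(1, 9)), Rational(600, 2221)) = Add(Rational(-1267, 9), Rational(600, 2221)) = Rational(-2808607, 19989)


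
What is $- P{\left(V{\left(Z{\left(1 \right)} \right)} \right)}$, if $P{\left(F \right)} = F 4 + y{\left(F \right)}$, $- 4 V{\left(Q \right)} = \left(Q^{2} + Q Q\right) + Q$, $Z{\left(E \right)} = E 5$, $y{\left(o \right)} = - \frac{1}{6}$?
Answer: $\frac{331}{6} \approx 55.167$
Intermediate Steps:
$y{\left(o \right)} = - \frac{1}{6}$ ($y{\left(o \right)} = \left(-1\right) \frac{1}{6} = - \frac{1}{6}$)
$Z{\left(E \right)} = 5 E$
$V{\left(Q \right)} = - \frac{Q^{2}}{2} - \frac{Q}{4}$ ($V{\left(Q \right)} = - \frac{\left(Q^{2} + Q Q\right) + Q}{4} = - \frac{\left(Q^{2} + Q^{2}\right) + Q}{4} = - \frac{2 Q^{2} + Q}{4} = - \frac{Q + 2 Q^{2}}{4} = - \frac{Q^{2}}{2} - \frac{Q}{4}$)
$P{\left(F \right)} = - \frac{1}{6} + 4 F$ ($P{\left(F \right)} = F 4 - \frac{1}{6} = 4 F - \frac{1}{6} = - \frac{1}{6} + 4 F$)
$- P{\left(V{\left(Z{\left(1 \right)} \right)} \right)} = - (- \frac{1}{6} + 4 \left(- \frac{5 \cdot 1 \left(1 + 2 \cdot 5 \cdot 1\right)}{4}\right)) = - (- \frac{1}{6} + 4 \left(\left(- \frac{1}{4}\right) 5 \left(1 + 2 \cdot 5\right)\right)) = - (- \frac{1}{6} + 4 \left(\left(- \frac{1}{4}\right) 5 \left(1 + 10\right)\right)) = - (- \frac{1}{6} + 4 \left(\left(- \frac{1}{4}\right) 5 \cdot 11\right)) = - (- \frac{1}{6} + 4 \left(- \frac{55}{4}\right)) = - (- \frac{1}{6} - 55) = \left(-1\right) \left(- \frac{331}{6}\right) = \frac{331}{6}$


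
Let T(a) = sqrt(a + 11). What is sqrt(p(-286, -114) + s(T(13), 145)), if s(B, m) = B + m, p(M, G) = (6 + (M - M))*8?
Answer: sqrt(193 + 2*sqrt(6)) ≈ 14.068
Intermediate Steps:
p(M, G) = 48 (p(M, G) = (6 + 0)*8 = 6*8 = 48)
T(a) = sqrt(11 + a)
sqrt(p(-286, -114) + s(T(13), 145)) = sqrt(48 + (sqrt(11 + 13) + 145)) = sqrt(48 + (sqrt(24) + 145)) = sqrt(48 + (2*sqrt(6) + 145)) = sqrt(48 + (145 + 2*sqrt(6))) = sqrt(193 + 2*sqrt(6))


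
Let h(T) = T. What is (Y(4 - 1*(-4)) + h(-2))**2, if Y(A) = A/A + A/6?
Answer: 1/9 ≈ 0.11111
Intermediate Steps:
Y(A) = 1 + A/6 (Y(A) = 1 + A*(1/6) = 1 + A/6)
(Y(4 - 1*(-4)) + h(-2))**2 = ((1 + (4 - 1*(-4))/6) - 2)**2 = ((1 + (4 + 4)/6) - 2)**2 = ((1 + (1/6)*8) - 2)**2 = ((1 + 4/3) - 2)**2 = (7/3 - 2)**2 = (1/3)**2 = 1/9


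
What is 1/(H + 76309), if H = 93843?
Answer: 1/170152 ≈ 5.8771e-6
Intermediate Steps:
1/(H + 76309) = 1/(93843 + 76309) = 1/170152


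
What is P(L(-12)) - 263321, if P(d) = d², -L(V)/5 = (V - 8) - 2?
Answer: -251221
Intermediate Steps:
L(V) = 50 - 5*V (L(V) = -5*((V - 8) - 2) = -5*((-8 + V) - 2) = -5*(-10 + V) = 50 - 5*V)
P(L(-12)) - 263321 = (50 - 5*(-12))² - 263321 = (50 + 60)² - 263321 = 110² - 263321 = 12100 - 263321 = -251221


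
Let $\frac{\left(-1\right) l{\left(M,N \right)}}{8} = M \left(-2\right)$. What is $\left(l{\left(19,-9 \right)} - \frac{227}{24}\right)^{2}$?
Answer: $\frac{49970761}{576} \approx 86755.0$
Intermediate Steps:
$l{\left(M,N \right)} = 16 M$ ($l{\left(M,N \right)} = - 8 M \left(-2\right) = - 8 \left(- 2 M\right) = 16 M$)
$\left(l{\left(19,-9 \right)} - \frac{227}{24}\right)^{2} = \left(16 \cdot 19 - \frac{227}{24}\right)^{2} = \left(304 - \frac{227}{24}\right)^{2} = \left(\frac{7069}{24}\right)^{2} = \frac{49970761}{576}$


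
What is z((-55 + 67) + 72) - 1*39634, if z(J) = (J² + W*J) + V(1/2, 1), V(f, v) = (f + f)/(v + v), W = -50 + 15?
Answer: -71035/2 ≈ -35518.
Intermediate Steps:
W = -35
V(f, v) = f/v (V(f, v) = (2*f)/((2*v)) = (2*f)*(1/(2*v)) = f/v)
z(J) = ½ + J² - 35*J (z(J) = (J² - 35*J) + 1/(2*1) = (J² - 35*J) + (½)*1 = (J² - 35*J) + ½ = ½ + J² - 35*J)
z((-55 + 67) + 72) - 1*39634 = (½ + ((-55 + 67) + 72)² - 35*((-55 + 67) + 72)) - 1*39634 = (½ + (12 + 72)² - 35*(12 + 72)) - 39634 = (½ + 84² - 35*84) - 39634 = (½ + 7056 - 2940) - 39634 = 8233/2 - 39634 = -71035/2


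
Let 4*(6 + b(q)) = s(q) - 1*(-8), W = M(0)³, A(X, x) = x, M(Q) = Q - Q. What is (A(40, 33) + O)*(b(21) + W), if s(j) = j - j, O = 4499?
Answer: -18128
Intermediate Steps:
M(Q) = 0
s(j) = 0
W = 0 (W = 0³ = 0)
b(q) = -4 (b(q) = -6 + (0 - 1*(-8))/4 = -6 + (0 + 8)/4 = -6 + (¼)*8 = -6 + 2 = -4)
(A(40, 33) + O)*(b(21) + W) = (33 + 4499)*(-4 + 0) = 4532*(-4) = -18128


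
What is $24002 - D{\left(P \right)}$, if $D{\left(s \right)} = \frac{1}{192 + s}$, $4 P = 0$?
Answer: $\frac{4608383}{192} \approx 24002.0$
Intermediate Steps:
$P = 0$ ($P = \frac{1}{4} \cdot 0 = 0$)
$24002 - D{\left(P \right)} = 24002 - \frac{1}{192 + 0} = 24002 - \frac{1}{192} = \frac{4608383}{192}$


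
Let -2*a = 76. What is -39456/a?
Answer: 19728/19 ≈ 1038.3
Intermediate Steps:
a = -38 (a = -½*76 = -38)
-39456/a = -39456/(-38) = -39456*(-1)/38 = -144*(-137/19) = 19728/19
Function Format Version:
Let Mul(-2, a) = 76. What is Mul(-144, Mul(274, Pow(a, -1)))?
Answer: Rational(19728, 19) ≈ 1038.3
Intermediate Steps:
a = -38 (a = Mul(Rational(-1, 2), 76) = -38)
Mul(-144, Mul(274, Pow(a, -1))) = Mul(-144, Mul(274, Pow(-38, -1))) = Mul(-144, Mul(274, Rational(-1, 38))) = Mul(-144, Rational(-137, 19)) = Rational(19728, 19)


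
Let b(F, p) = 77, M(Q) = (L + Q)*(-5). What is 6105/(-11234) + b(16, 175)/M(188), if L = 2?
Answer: -1666192/2668075 ≈ -0.62449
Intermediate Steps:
M(Q) = -10 - 5*Q (M(Q) = (2 + Q)*(-5) = -10 - 5*Q)
6105/(-11234) + b(16, 175)/M(188) = 6105/(-11234) + 77/(-10 - 5*188) = 6105*(-1/11234) + 77/(-10 - 940) = -6105/11234 + 77/(-950) = -6105/11234 + 77*(-1/950) = -6105/11234 - 77/950 = -1666192/2668075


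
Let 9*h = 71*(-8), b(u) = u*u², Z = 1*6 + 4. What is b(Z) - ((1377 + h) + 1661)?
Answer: -17774/9 ≈ -1974.9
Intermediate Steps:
Z = 10 (Z = 6 + 4 = 10)
b(u) = u³
h = -568/9 (h = (71*(-8))/9 = (⅑)*(-568) = -568/9 ≈ -63.111)
b(Z) - ((1377 + h) + 1661) = 10³ - ((1377 - 568/9) + 1661) = 1000 - (11825/9 + 1661) = 1000 - 1*26774/9 = 1000 - 26774/9 = -17774/9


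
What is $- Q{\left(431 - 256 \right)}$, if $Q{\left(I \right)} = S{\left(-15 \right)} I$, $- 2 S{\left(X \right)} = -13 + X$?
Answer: $-2450$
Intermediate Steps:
$S{\left(X \right)} = \frac{13}{2} - \frac{X}{2}$ ($S{\left(X \right)} = - \frac{-13 + X}{2} = \frac{13}{2} - \frac{X}{2}$)
$Q{\left(I \right)} = 14 I$ ($Q{\left(I \right)} = \left(\frac{13}{2} - - \frac{15}{2}\right) I = \left(\frac{13}{2} + \frac{15}{2}\right) I = 14 I$)
$- Q{\left(431 - 256 \right)} = - 14 \left(431 - 256\right) = - 14 \cdot 175 = \left(-1\right) 2450 = -2450$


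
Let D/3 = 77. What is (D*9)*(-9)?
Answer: -18711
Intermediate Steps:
D = 231 (D = 3*77 = 231)
(D*9)*(-9) = (231*9)*(-9) = 2079*(-9) = -18711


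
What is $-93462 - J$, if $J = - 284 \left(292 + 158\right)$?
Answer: $34338$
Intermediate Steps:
$J = -127800$ ($J = \left(-284\right) 450 = -127800$)
$-93462 - J = -93462 - -127800 = -93462 + 127800 = 34338$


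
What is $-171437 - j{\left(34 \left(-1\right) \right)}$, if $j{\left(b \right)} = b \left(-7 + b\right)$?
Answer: $-172831$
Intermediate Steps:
$-171437 - j{\left(34 \left(-1\right) \right)} = -171437 - 34 \left(-1\right) \left(-7 + 34 \left(-1\right)\right) = -171437 - - 34 \left(-7 - 34\right) = -171437 - \left(-34\right) \left(-41\right) = -171437 - 1394 = -172831$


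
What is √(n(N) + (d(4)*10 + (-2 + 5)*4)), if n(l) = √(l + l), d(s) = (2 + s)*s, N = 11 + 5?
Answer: 2*√(63 + √2) ≈ 16.052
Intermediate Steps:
N = 16
d(s) = s*(2 + s)
n(l) = √2*√l (n(l) = √(2*l) = √2*√l)
√(n(N) + (d(4)*10 + (-2 + 5)*4)) = √(√2*√16 + ((4*(2 + 4))*10 + (-2 + 5)*4)) = √(√2*4 + ((4*6)*10 + 3*4)) = √(4*√2 + (24*10 + 12)) = √(4*√2 + (240 + 12)) = √(4*√2 + 252) = √(252 + 4*√2)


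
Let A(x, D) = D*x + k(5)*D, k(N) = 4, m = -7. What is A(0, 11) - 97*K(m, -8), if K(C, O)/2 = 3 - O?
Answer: -2090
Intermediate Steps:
K(C, O) = 6 - 2*O (K(C, O) = 2*(3 - O) = 6 - 2*O)
A(x, D) = 4*D + D*x (A(x, D) = D*x + 4*D = 4*D + D*x)
A(0, 11) - 97*K(m, -8) = 11*(4 + 0) - 97*(6 - 2*(-8)) = 11*4 - 97*(6 + 16) = 44 - 97*22 = 44 - 2134 = -2090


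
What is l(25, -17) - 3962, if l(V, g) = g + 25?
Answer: -3954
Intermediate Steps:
l(V, g) = 25 + g
l(25, -17) - 3962 = (25 - 17) - 3962 = 8 - 3962 = -3954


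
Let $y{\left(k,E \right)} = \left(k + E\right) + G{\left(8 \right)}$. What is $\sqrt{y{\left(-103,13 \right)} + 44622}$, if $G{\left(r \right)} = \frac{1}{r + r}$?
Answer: $\frac{\sqrt{712513}}{4} \approx 211.03$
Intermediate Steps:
$G{\left(r \right)} = \frac{1}{2 r}$
$y{\left(k,E \right)} = \frac{1}{16} + E + k$ ($y{\left(k,E \right)} = \left(k + E\right) + \frac{1}{2 \cdot 8} = \left(E + k\right) + \frac{1}{2} \cdot \frac{1}{8} = \left(E + k\right) + \frac{1}{16} = \frac{1}{16} + E + k$)
$\sqrt{y{\left(-103,13 \right)} + 44622} = \sqrt{\left(\frac{1}{16} + 13 - 103\right) + 44622} = \sqrt{- \frac{1439}{16} + 44622} = \sqrt{\frac{712513}{16}} = \frac{\sqrt{712513}}{4}$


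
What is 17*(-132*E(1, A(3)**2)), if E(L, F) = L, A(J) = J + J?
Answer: -2244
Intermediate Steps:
A(J) = 2*J
17*(-132*E(1, A(3)**2)) = 17*(-132*1) = 17*(-132) = -2244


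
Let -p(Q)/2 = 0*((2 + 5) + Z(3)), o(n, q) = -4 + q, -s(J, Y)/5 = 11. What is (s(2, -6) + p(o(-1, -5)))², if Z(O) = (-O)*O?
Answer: 3025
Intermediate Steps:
Z(O) = -O²
s(J, Y) = -55 (s(J, Y) = -5*11 = -55)
p(Q) = 0 (p(Q) = -0*((2 + 5) - 1*3²) = -0*(7 - 1*9) = -0*(7 - 9) = -0*(-2) = -2*0 = 0)
(s(2, -6) + p(o(-1, -5)))² = (-55 + 0)² = (-55)² = 3025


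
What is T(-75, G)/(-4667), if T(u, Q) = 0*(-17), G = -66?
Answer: 0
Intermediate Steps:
T(u, Q) = 0
T(-75, G)/(-4667) = 0/(-4667) = 0*(-1/4667) = 0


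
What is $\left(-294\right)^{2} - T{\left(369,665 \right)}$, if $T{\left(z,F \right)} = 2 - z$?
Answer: $86803$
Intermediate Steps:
$\left(-294\right)^{2} - T{\left(369,665 \right)} = \left(-294\right)^{2} - \left(2 - 369\right) = 86436 - \left(2 - 369\right) = 86436 - -367 = 86436 + 367 = 86803$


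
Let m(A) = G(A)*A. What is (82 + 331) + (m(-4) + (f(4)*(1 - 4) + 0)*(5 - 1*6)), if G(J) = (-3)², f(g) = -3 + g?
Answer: 380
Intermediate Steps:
G(J) = 9
m(A) = 9*A
(82 + 331) + (m(-4) + (f(4)*(1 - 4) + 0)*(5 - 1*6)) = (82 + 331) + (9*(-4) + ((-3 + 4)*(1 - 4) + 0)*(5 - 1*6)) = 413 + (-36 + (1*(-3) + 0)*(5 - 6)) = 413 + (-36 + (-3 + 0)*(-1)) = 413 + (-36 - 3*(-1)) = 413 + (-36 + 3) = 413 - 33 = 380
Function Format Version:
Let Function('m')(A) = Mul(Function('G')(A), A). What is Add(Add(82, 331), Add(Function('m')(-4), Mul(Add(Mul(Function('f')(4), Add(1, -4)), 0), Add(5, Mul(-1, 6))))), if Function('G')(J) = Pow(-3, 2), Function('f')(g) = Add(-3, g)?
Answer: 380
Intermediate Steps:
Function('G')(J) = 9
Function('m')(A) = Mul(9, A)
Add(Add(82, 331), Add(Function('m')(-4), Mul(Add(Mul(Function('f')(4), Add(1, -4)), 0), Add(5, Mul(-1, 6))))) = Add(Add(82, 331), Add(Mul(9, -4), Mul(Add(Mul(Add(-3, 4), Add(1, -4)), 0), Add(5, Mul(-1, 6))))) = Add(413, Add(-36, Mul(Add(Mul(1, -3), 0), Add(5, -6)))) = Add(413, Add(-36, Mul(Add(-3, 0), -1))) = Add(413, Add(-36, Mul(-3, -1))) = Add(413, Add(-36, 3)) = Add(413, -33) = 380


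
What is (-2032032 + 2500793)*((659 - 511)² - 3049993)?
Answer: -1419450027729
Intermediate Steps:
(-2032032 + 2500793)*((659 - 511)² - 3049993) = 468761*(148² - 3049993) = 468761*(21904 - 3049993) = 468761*(-3028089) = -1419450027729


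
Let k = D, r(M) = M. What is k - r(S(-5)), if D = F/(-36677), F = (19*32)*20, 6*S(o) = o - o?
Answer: -12160/36677 ≈ -0.33154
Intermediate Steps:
S(o) = 0 (S(o) = (o - o)/6 = (⅙)*0 = 0)
F = 12160 (F = 608*20 = 12160)
D = -12160/36677 (D = 12160/(-36677) = 12160*(-1/36677) = -12160/36677 ≈ -0.33154)
k = -12160/36677 ≈ -0.33154
k - r(S(-5)) = -12160/36677 - 1*0 = -12160/36677 + 0 = -12160/36677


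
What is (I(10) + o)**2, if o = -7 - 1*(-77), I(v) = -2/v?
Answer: 121801/25 ≈ 4872.0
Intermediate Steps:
o = 70 (o = -7 + 77 = 70)
(I(10) + o)**2 = (-2/10 + 70)**2 = (-2*1/10 + 70)**2 = (-1/5 + 70)**2 = (349/5)**2 = 121801/25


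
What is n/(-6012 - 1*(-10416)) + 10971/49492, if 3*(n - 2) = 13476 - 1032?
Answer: 63427021/54490692 ≈ 1.1640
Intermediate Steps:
n = 4150 (n = 2 + (13476 - 1032)/3 = 2 + (⅓)*12444 = 2 + 4148 = 4150)
n/(-6012 - 1*(-10416)) + 10971/49492 = 4150/(-6012 - 1*(-10416)) + 10971/49492 = 4150/(-6012 + 10416) + 10971*(1/49492) = 4150/4404 + 10971/49492 = 4150*(1/4404) + 10971/49492 = 2075/2202 + 10971/49492 = 63427021/54490692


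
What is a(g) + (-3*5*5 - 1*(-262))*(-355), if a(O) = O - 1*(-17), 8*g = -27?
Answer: -530971/8 ≈ -66371.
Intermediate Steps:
g = -27/8 (g = (⅛)*(-27) = -27/8 ≈ -3.3750)
a(O) = 17 + O (a(O) = O + 17 = 17 + O)
a(g) + (-3*5*5 - 1*(-262))*(-355) = (17 - 27/8) + (-3*5*5 - 1*(-262))*(-355) = 109/8 + (-15*5 + 262)*(-355) = 109/8 + (-75 + 262)*(-355) = 109/8 + 187*(-355) = 109/8 - 66385 = -530971/8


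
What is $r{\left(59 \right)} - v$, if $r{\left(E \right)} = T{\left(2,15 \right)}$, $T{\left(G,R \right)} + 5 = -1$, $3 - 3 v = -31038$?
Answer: $-10353$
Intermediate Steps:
$v = 10347$ ($v = 1 - -10346 = 1 + 10346 = 10347$)
$T{\left(G,R \right)} = -6$ ($T{\left(G,R \right)} = -5 - 1 = -6$)
$r{\left(E \right)} = -6$
$r{\left(59 \right)} - v = -6 - 10347 = -10353$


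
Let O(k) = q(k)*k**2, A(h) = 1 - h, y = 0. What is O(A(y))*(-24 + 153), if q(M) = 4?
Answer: 516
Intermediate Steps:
O(k) = 4*k**2
O(A(y))*(-24 + 153) = (4*(1 - 1*0)**2)*(-24 + 153) = (4*(1 + 0)**2)*129 = (4*1**2)*129 = (4*1)*129 = 4*129 = 516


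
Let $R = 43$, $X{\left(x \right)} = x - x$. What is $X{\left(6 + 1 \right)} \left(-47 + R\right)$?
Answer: $0$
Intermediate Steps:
$X{\left(x \right)} = 0$
$X{\left(6 + 1 \right)} \left(-47 + R\right) = 0 \left(-47 + 43\right) = 0 \left(-4\right) = 0$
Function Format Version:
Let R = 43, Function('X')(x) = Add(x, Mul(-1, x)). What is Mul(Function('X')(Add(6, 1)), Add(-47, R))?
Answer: 0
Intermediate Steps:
Function('X')(x) = 0
Mul(Function('X')(Add(6, 1)), Add(-47, R)) = Mul(0, Add(-47, 43)) = Mul(0, -4) = 0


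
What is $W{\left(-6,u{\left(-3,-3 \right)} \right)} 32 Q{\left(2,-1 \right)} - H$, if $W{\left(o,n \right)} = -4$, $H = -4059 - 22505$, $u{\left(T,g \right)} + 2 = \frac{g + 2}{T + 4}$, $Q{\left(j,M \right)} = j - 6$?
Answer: $27076$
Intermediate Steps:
$Q{\left(j,M \right)} = -6 + j$ ($Q{\left(j,M \right)} = j - 6 = -6 + j$)
$u{\left(T,g \right)} = -2 + \frac{2 + g}{4 + T}$ ($u{\left(T,g \right)} = -2 + \frac{g + 2}{T + 4} = -2 + \frac{2 + g}{4 + T}$)
$H = -26564$ ($H = -4059 - 22505 = -26564$)
$W{\left(-6,u{\left(-3,-3 \right)} \right)} 32 Q{\left(2,-1 \right)} - H = \left(-4\right) 32 \left(-6 + 2\right) - -26564 = \left(-128\right) \left(-4\right) + 26564 = 512 + 26564 = 27076$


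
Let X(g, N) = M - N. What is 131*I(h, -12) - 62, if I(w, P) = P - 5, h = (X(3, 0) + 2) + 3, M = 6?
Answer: -2289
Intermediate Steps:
X(g, N) = 6 - N
h = 11 (h = ((6 - 1*0) + 2) + 3 = ((6 + 0) + 2) + 3 = (6 + 2) + 3 = 8 + 3 = 11)
I(w, P) = -5 + P
131*I(h, -12) - 62 = 131*(-5 - 12) - 62 = 131*(-17) - 62 = -2227 - 62 = -2289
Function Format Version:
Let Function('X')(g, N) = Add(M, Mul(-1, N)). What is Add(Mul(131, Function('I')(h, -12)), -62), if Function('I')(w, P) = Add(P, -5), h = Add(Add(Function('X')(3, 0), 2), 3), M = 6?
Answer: -2289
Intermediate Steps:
Function('X')(g, N) = Add(6, Mul(-1, N))
h = 11 (h = Add(Add(Add(6, Mul(-1, 0)), 2), 3) = Add(Add(Add(6, 0), 2), 3) = Add(Add(6, 2), 3) = Add(8, 3) = 11)
Function('I')(w, P) = Add(-5, P)
Add(Mul(131, Function('I')(h, -12)), -62) = Add(Mul(131, Add(-5, -12)), -62) = Add(Mul(131, -17), -62) = Add(-2227, -62) = -2289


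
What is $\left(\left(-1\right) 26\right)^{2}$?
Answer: $676$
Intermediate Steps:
$\left(\left(-1\right) 26\right)^{2} = \left(-26\right)^{2} = 676$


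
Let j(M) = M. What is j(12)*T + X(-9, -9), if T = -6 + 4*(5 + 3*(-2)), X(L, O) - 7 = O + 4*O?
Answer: -158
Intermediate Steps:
X(L, O) = 7 + 5*O (X(L, O) = 7 + (O + 4*O) = 7 + 5*O)
T = -10 (T = -6 + 4*(5 - 6) = -6 + 4*(-1) = -6 - 4 = -10)
j(12)*T + X(-9, -9) = 12*(-10) + (7 + 5*(-9)) = -120 + (7 - 45) = -120 - 38 = -158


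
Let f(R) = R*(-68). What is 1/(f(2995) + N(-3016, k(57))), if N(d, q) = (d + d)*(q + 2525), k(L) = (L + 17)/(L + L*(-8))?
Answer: -399/6157903172 ≈ -6.4795e-8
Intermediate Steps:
k(L) = -(17 + L)/(7*L) (k(L) = (17 + L)/(L - 8*L) = (17 + L)/((-7*L)) = (17 + L)*(-1/(7*L)) = -(17 + L)/(7*L))
N(d, q) = 2*d*(2525 + q) (N(d, q) = (2*d)*(2525 + q) = 2*d*(2525 + q))
f(R) = -68*R
1/(f(2995) + N(-3016, k(57))) = 1/(-68*2995 + 2*(-3016)*(2525 + (1/7)*(-17 - 1*57)/57)) = 1/(-203660 + 2*(-3016)*(2525 + (1/7)*(1/57)*(-17 - 57))) = 1/(-203660 + 2*(-3016)*(2525 + (1/7)*(1/57)*(-74))) = 1/(-203660 + 2*(-3016)*(2525 - 74/399)) = 1/(-203660 + 2*(-3016)*(1007401/399)) = 1/(-203660 - 6076642832/399) = 1/(-6157903172/399) = -399/6157903172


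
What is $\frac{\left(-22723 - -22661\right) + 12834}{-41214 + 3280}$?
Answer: $- \frac{6386}{18967} \approx -0.33669$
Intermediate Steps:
$\frac{\left(-22723 - -22661\right) + 12834}{-41214 + 3280} = \frac{\left(-22723 + 22661\right) + 12834}{-37934} = \left(-62 + 12834\right) \left(- \frac{1}{37934}\right) = 12772 \left(- \frac{1}{37934}\right) = - \frac{6386}{18967}$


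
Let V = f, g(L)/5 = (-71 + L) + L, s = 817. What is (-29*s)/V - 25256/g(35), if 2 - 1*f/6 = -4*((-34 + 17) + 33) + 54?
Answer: 1699967/360 ≈ 4722.1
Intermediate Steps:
g(L) = -355 + 10*L (g(L) = 5*((-71 + L) + L) = 5*(-71 + 2*L) = -355 + 10*L)
f = 72 (f = 12 - 6*(-4*((-34 + 17) + 33) + 54) = 12 - 6*(-4*(-17 + 33) + 54) = 12 - 6*(-4*16 + 54) = 12 - 6*(-64 + 54) = 12 - 6*(-10) = 12 + 60 = 72)
V = 72
(-29*s)/V - 25256/g(35) = -29*817/72 - 25256/(-355 + 10*35) = -23693*1/72 - 25256/(-355 + 350) = -23693/72 - 25256/(-5) = -23693/72 - 25256*(-1/5) = -23693/72 + 25256/5 = 1699967/360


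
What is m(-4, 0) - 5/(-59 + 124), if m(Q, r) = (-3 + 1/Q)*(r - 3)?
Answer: 503/52 ≈ 9.6731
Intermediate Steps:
m(Q, r) = (-3 + r)*(-3 + 1/Q) (m(Q, r) = (-3 + 1/Q)*(-3 + r) = (-3 + r)*(-3 + 1/Q))
m(-4, 0) - 5/(-59 + 124) = (-3 + 0 - 3*(-4)*(-3 + 0))/(-4) - 5/(-59 + 124) = -(-3 + 0 - 3*(-4)*(-3))/4 - 5/65 = -(-3 + 0 - 36)/4 - 5*1/65 = -¼*(-39) - 1/13 = 39/4 - 1/13 = 503/52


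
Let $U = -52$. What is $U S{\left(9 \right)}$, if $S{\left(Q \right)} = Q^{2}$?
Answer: $-4212$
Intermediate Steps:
$U S{\left(9 \right)} = - 52 \cdot 9^{2} = \left(-52\right) 81 = -4212$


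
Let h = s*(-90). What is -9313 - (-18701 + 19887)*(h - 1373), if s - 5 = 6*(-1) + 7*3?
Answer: 3753865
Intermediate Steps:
s = 20 (s = 5 + (6*(-1) + 7*3) = 5 + (-6 + 21) = 5 + 15 = 20)
h = -1800 (h = 20*(-90) = -1800)
-9313 - (-18701 + 19887)*(h - 1373) = -9313 - (-18701 + 19887)*(-1800 - 1373) = -9313 - 1186*(-3173) = -9313 - 1*(-3763178) = -9313 + 3763178 = 3753865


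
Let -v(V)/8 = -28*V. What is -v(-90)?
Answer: 20160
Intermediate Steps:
v(V) = 224*V (v(V) = -(-224)*V = 224*V)
-v(-90) = -224*(-90) = -1*(-20160) = 20160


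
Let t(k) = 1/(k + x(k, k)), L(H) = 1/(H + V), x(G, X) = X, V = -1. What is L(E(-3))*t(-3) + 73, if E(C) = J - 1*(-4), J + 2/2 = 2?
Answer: 1751/24 ≈ 72.958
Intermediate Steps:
J = 1 (J = -1 + 2 = 1)
E(C) = 5 (E(C) = 1 - 1*(-4) = 1 + 4 = 5)
L(H) = 1/(-1 + H) (L(H) = 1/(H - 1) = 1/(-1 + H))
t(k) = 1/(2*k) (t(k) = 1/(k + k) = 1/(2*k))
L(E(-3))*t(-3) + 73 = ((½)/(-3))/(-1 + 5) + 73 = ((½)*(-⅓))/4 + 73 = (¼)*(-⅙) + 73 = -1/24 + 73 = 1751/24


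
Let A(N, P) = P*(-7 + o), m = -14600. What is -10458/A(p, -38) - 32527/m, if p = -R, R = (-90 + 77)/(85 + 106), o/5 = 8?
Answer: 32245943/3051400 ≈ 10.568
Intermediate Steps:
o = 40 (o = 5*8 = 40)
R = -13/191 ≈ -0.068063
p = 13/191 (p = -1*(-13/191) = 13/191 ≈ 0.068063)
A(N, P) = 33*P (A(N, P) = P*(-7 + 40) = P*33 = 33*P)
-10458/A(p, -38) - 32527/m = -10458/(33*(-38)) - 32527/(-14600) = -10458/(-1254) - 32527*(-1/14600) = -10458*(-1/1254) + 32527/14600 = 1743/209 + 32527/14600 = 32245943/3051400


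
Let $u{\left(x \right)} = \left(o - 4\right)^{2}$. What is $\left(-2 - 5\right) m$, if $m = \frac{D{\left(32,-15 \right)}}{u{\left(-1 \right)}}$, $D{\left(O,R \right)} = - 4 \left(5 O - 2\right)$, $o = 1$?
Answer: $\frac{4424}{9} \approx 491.56$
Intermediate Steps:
$D{\left(O,R \right)} = 8 - 20 O$ ($D{\left(O,R \right)} = - 4 \left(-2 + 5 O\right) = 8 - 20 O$)
$u{\left(x \right)} = 9$ ($u{\left(x \right)} = \left(1 - 4\right)^{2} = \left(-3\right)^{2} = 9$)
$m = - \frac{632}{9}$ ($m = \frac{8 - 640}{9} = \left(8 - 640\right) \frac{1}{9} = \left(-632\right) \frac{1}{9} = - \frac{632}{9} \approx -70.222$)
$\left(-2 - 5\right) m = \left(-2 - 5\right) \left(- \frac{632}{9}\right) = \left(-7\right) \left(- \frac{632}{9}\right) = \frac{4424}{9}$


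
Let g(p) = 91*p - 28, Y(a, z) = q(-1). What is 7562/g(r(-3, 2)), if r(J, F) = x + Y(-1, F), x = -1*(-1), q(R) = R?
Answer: -3781/14 ≈ -270.07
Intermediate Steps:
x = 1
Y(a, z) = -1
r(J, F) = 0 (r(J, F) = 1 - 1 = 0)
g(p) = -28 + 91*p
7562/g(r(-3, 2)) = 7562/(-28 + 91*0) = 7562/(-28 + 0) = 7562/(-28) = 7562*(-1/28) = -3781/14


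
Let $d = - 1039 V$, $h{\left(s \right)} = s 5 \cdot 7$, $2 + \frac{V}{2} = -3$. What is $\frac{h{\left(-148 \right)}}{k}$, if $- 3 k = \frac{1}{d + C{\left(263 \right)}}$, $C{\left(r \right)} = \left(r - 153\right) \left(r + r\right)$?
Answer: $1060605000$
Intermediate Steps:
$V = -10$ ($V = -4 + 2 \left(-3\right) = -4 - 6 = -10$)
$C{\left(r \right)} = 2 r \left(-153 + r\right)$ ($C{\left(r \right)} = \left(-153 + r\right) 2 r = 2 r \left(-153 + r\right)$)
$h{\left(s \right)} = 35 s$ ($h{\left(s \right)} = 5 s 7 = 35 s$)
$d = 10390$ ($d = \left(-1039\right) \left(-10\right) = 10390$)
$k = - \frac{1}{204750}$ ($k = - \frac{1}{3 \left(10390 + 2 \cdot 263 \left(-153 + 263\right)\right)} = - \frac{1}{3 \left(10390 + 2 \cdot 263 \cdot 110\right)} = - \frac{1}{3 \left(10390 + 57860\right)} = - \frac{1}{3 \cdot 68250} = \left(- \frac{1}{3}\right) \frac{1}{68250} = - \frac{1}{204750} \approx -4.884 \cdot 10^{-6}$)
$\frac{h{\left(-148 \right)}}{k} = \frac{35 \left(-148\right)}{- \frac{1}{204750}} = \left(-5180\right) \left(-204750\right) = 1060605000$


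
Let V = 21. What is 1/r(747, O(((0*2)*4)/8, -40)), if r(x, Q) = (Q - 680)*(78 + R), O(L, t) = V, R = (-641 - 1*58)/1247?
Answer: -1247/63637653 ≈ -1.9595e-5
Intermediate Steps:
R = -699/1247 (R = (-641 - 58)*(1/1247) = -699*1/1247 = -699/1247 ≈ -0.56054)
O(L, t) = 21
r(x, Q) = -65665560/1247 + 96567*Q/1247 (r(x, Q) = (Q - 680)*(78 - 699/1247) = (-680 + Q)*(96567/1247) = -65665560/1247 + 96567*Q/1247)
1/r(747, O(((0*2)*4)/8, -40)) = 1/(-65665560/1247 + (96567/1247)*21) = 1/(-65665560/1247 + 2027907/1247) = 1/(-63637653/1247) = -1247/63637653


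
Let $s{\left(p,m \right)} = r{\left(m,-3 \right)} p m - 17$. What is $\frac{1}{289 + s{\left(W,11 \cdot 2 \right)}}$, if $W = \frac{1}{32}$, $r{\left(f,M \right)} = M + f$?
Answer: $\frac{16}{4561} \approx 0.003508$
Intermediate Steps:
$W = \frac{1}{32} \approx 0.03125$
$s{\left(p,m \right)} = -17 + m p \left(-3 + m\right)$ ($s{\left(p,m \right)} = \left(-3 + m\right) p m - 17 = p \left(-3 + m\right) m - 17 = m p \left(-3 + m\right) - 17 = -17 + m p \left(-3 + m\right)$)
$\frac{1}{289 + s{\left(W,11 \cdot 2 \right)}} = \frac{1}{289 - \left(17 - 11 \cdot 2 \cdot \frac{1}{32} \left(-3 + 11 \cdot 2\right)\right)} = \frac{1}{289 - \left(17 - \frac{11 \left(-3 + 22\right)}{16}\right)} = \frac{1}{289 - \left(17 - \frac{209}{16}\right)} = \frac{1}{289 + \left(-17 + \frac{209}{16}\right)} = \frac{1}{289 - \frac{63}{16}} = \frac{1}{\frac{4561}{16}} = \frac{16}{4561}$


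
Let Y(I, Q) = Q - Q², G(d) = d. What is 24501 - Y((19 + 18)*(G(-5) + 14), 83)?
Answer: 31307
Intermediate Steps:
24501 - Y((19 + 18)*(G(-5) + 14), 83) = 24501 - 83*(1 - 1*83) = 24501 - 83*(1 - 83) = 24501 - 83*(-82) = 24501 - 1*(-6806) = 24501 + 6806 = 31307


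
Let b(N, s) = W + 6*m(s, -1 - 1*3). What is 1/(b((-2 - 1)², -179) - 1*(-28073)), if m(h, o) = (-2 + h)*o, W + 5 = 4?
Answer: 1/32416 ≈ 3.0849e-5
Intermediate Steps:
W = -1 (W = -5 + 4 = -1)
m(h, o) = o*(-2 + h)
b(N, s) = 47 - 24*s (b(N, s) = -1 + 6*((-1 - 1*3)*(-2 + s)) = -1 + 6*((-1 - 3)*(-2 + s)) = -1 + 6*(-4*(-2 + s)) = -1 + 6*(8 - 4*s) = -1 + (48 - 24*s) = 47 - 24*s)
1/(b((-2 - 1)², -179) - 1*(-28073)) = 1/((47 - 24*(-179)) - 1*(-28073)) = 1/((47 + 4296) + 28073) = 1/(4343 + 28073) = 1/32416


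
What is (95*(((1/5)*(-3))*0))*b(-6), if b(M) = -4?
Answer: 0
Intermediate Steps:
(95*(((1/5)*(-3))*0))*b(-6) = (95*(((1/5)*(-3))*0))*(-4) = (95*(((1*(⅕))*(-3))*0))*(-4) = (95*(((⅕)*(-3))*0))*(-4) = (95*(-⅗*0))*(-4) = (95*0)*(-4) = 0*(-4) = 0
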